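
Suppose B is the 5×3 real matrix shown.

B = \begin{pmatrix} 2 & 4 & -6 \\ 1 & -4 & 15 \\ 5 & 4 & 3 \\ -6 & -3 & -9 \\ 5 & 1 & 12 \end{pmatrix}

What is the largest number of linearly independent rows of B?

Row reduce to echelon form.
R2 ← R2 − (1/2)·R1: [0, -6, 18]
R3 ← R3 − (5/2)·R1: [0, -6, 18]
R4 ← R4 + (3)·R1: [0, 9, -27]
R5 ← R5 − (5/2)·R1: [0, -9, 27]
R3 ← R3 − R2: [0, 0, 0]
R4 ← R4 + (3/2)·R2: [0, 0, 0]
R5 ← R5 − (3/2)·R2: [0, 0, 0]
Echelon form has 2 nonzero rows, so rank(B) = 2.
The rank gives the maximum number of linearly independent rows: 2.

2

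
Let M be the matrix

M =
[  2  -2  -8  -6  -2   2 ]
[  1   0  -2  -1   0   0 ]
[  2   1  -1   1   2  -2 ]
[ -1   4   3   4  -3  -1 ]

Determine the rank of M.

Row reduce to echelon form.
R2 ← R2 − (1/2)·R1: [0, 1, 2, 2, 1, -1]
R3 ← R3 − R1: [0, 3, 7, 7, 4, -4]
R4 ← R4 + (1/2)·R1: [0, 3, -1, 1, -4, 0]
R3 ← R3 − (3)·R2: [0, 0, 1, 1, 1, -1]
R4 ← R4 − (3)·R2: [0, 0, -7, -5, -7, 3]
R4 ← R4 + (7)·R3: [0, 0, 0, 2, 0, -4]
Echelon form has 4 nonzero rows, so rank(M) = 4.

4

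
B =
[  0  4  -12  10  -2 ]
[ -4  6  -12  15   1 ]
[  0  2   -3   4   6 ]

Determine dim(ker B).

2

Row reduce to echelon form.
Swap R1 ↔ R2
R3 ← R3 − (1/2)·R2: [0, 0, 3, -1, 7]
3 nonzero rows, so rank(B) = 3.
B has 5 columns; by rank–nullity, nullity = 5 − 3 = 2.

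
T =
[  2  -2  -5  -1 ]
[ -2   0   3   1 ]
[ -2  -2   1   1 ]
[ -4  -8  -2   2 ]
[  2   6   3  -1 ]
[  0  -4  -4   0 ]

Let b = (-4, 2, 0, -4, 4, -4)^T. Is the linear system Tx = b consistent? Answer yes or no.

yes

Row reduce the augmented matrix [T | b].
R2 ← R2 + R1: [0, -2, -2, 0, -2]
R3 ← R3 + R1: [0, -4, -4, 0, -4]
R4 ← R4 + (2)·R1: [0, -12, -12, 0, -12]
R5 ← R5 − R1: [0, 8, 8, 0, 8]
R3 ← R3 − (2)·R2: [0, 0, 0, 0, 0]
R4 ← R4 − (6)·R2: [0, 0, 0, 0, 0]
R5 ← R5 + (4)·R2: [0, 0, 0, 0, 0]
R6 ← R6 − (2)·R2: [0, 0, 0, 0, 0]
The echelon form has 2 nonzero rows, and every pivot lies in the first 4 columns, so rank(T) = rank([T|b]) = 2.
The system is consistent.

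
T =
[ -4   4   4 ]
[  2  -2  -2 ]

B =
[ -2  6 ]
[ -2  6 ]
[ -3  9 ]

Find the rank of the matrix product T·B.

1

First compute TB:
[[-12,  36],
 [  6, -18]]
Now row reduce the product.
R2 ← R2 + (1/2)·R1: [0, 0]
1 nonzero row, so rank(TB) = 1.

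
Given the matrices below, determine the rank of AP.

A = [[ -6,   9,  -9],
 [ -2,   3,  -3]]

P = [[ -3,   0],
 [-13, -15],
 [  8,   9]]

First compute AP:
[[-171, -216],
 [-57, -72]]
Now row reduce the product.
R2 ← R2 − (1/3)·R1: [0, 0]
1 nonzero row, so rank(AP) = 1.

1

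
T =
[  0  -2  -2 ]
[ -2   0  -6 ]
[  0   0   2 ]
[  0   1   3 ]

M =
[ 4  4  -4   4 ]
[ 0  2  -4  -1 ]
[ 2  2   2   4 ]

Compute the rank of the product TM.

3

First compute TM:
[[ -4,  -8,   4,  -6],
 [-20, -20,  -4, -32],
 [  4,   4,   4,   8],
 [  6,   8,   2,  11]]
Now row reduce the product.
R2 ← R2 − (5)·R1: [0, 20, -24, -2]
R3 ← R3 + R1: [0, -4, 8, 2]
R4 ← R4 + (3/2)·R1: [0, -4, 8, 2]
R3 ← R3 + (1/5)·R2: [0, 0, 16/5, 8/5]
R4 ← R4 + (1/5)·R2: [0, 0, 16/5, 8/5]
R4 ← R4 − R3: [0, 0, 0, 0]
3 nonzero rows, so rank(TM) = 3.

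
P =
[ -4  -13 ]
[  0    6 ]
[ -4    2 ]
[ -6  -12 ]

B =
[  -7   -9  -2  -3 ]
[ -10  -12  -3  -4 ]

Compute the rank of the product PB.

2

First compute PB:
[[158, 192,  47,  64],
 [-60, -72, -18, -24],
 [  8,  12,   2,   4],
 [162, 198,  48,  66]]
Now row reduce the product.
R2 ← R2 + (30/79)·R1: [0, 72/79, -12/79, 24/79]
R3 ← R3 − (4/79)·R1: [0, 180/79, -30/79, 60/79]
R4 ← R4 − (81/79)·R1: [0, 90/79, -15/79, 30/79]
R3 ← R3 − (5/2)·R2: [0, 0, 0, 0]
R4 ← R4 − (5/4)·R2: [0, 0, 0, 0]
2 nonzero rows, so rank(PB) = 2.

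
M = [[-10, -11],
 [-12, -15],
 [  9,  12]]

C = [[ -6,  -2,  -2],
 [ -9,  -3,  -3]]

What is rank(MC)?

First compute MC:
[[159,  53,  53],
 [207,  69,  69],
 [-162, -54, -54]]
Now row reduce the product.
R2 ← R2 − (69/53)·R1: [0, 0, 0]
R3 ← R3 + (54/53)·R1: [0, 0, 0]
1 nonzero row, so rank(MC) = 1.

1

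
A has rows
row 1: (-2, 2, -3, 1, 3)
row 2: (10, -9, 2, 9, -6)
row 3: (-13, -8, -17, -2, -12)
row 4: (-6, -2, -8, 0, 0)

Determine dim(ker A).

Row reduce to echelon form.
R2 ← R2 + (5)·R1: [0, 1, -13, 14, 9]
R3 ← R3 − (13/2)·R1: [0, -21, 5/2, -17/2, -63/2]
R4 ← R4 − (3)·R1: [0, -8, 1, -3, -9]
R3 ← R3 + (21)·R2: [0, 0, -541/2, 571/2, 315/2]
R4 ← R4 + (8)·R2: [0, 0, -103, 109, 63]
R4 ← R4 − (206/541)·R3: [0, 0, 0, 156/541, 1638/541]
4 nonzero rows, so rank(A) = 4.
A has 5 columns; by rank–nullity, nullity = 5 − 4 = 1.

1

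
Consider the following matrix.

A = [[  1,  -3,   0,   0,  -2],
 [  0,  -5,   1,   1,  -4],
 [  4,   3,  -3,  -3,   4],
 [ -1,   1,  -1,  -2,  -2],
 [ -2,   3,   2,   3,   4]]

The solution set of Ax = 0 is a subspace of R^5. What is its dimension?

2

Row reduce to echelon form.
R3 ← R3 − (4)·R1: [0, 15, -3, -3, 12]
R4 ← R4 + R1: [0, -2, -1, -2, -4]
R5 ← R5 + (2)·R1: [0, -3, 2, 3, 0]
R3 ← R3 + (3)·R2: [0, 0, 0, 0, 0]
R4 ← R4 − (2/5)·R2: [0, 0, -7/5, -12/5, -12/5]
R5 ← R5 − (3/5)·R2: [0, 0, 7/5, 12/5, 12/5]
Swap R3 ↔ R4
R5 ← R5 + R3: [0, 0, 0, 0, 0]
3 nonzero rows, so rank(A) = 3.
A has 5 columns; by rank–nullity, nullity = 5 − 3 = 2.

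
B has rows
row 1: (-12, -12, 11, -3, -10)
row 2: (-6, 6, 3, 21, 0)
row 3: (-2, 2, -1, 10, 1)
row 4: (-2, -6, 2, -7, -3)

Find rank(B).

3

Row reduce to echelon form.
R2 ← R2 − (1/2)·R1: [0, 12, -5/2, 45/2, 5]
R3 ← R3 − (1/6)·R1: [0, 4, -17/6, 21/2, 8/3]
R4 ← R4 − (1/6)·R1: [0, -4, 1/6, -13/2, -4/3]
R3 ← R3 − (1/3)·R2: [0, 0, -2, 3, 1]
R4 ← R4 + (1/3)·R2: [0, 0, -2/3, 1, 1/3]
R4 ← R4 − (1/3)·R3: [0, 0, 0, 0, 0]
Echelon form has 3 nonzero rows, so rank(B) = 3.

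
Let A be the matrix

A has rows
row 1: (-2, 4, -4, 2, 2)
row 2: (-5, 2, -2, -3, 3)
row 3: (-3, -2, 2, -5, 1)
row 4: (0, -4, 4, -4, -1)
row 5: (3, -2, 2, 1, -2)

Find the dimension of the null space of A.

3

Row reduce to echelon form.
R2 ← R2 − (5/2)·R1: [0, -8, 8, -8, -2]
R3 ← R3 − (3/2)·R1: [0, -8, 8, -8, -2]
R5 ← R5 + (3/2)·R1: [0, 4, -4, 4, 1]
R3 ← R3 − R2: [0, 0, 0, 0, 0]
R4 ← R4 − (1/2)·R2: [0, 0, 0, 0, 0]
R5 ← R5 + (1/2)·R2: [0, 0, 0, 0, 0]
2 nonzero rows, so rank(A) = 2.
A has 5 columns; by rank–nullity, nullity = 5 − 2 = 3.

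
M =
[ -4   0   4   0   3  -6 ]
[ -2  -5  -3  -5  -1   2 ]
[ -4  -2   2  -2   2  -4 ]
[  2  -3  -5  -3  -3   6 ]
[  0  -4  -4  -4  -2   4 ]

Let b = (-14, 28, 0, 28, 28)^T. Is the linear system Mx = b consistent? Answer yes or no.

Row reduce the augmented matrix [M | b].
R2 ← R2 − (1/2)·R1: [0, -5, -5, -5, -5/2, 5, 35]
R3 ← R3 − R1: [0, -2, -2, -2, -1, 2, 14]
R4 ← R4 + (1/2)·R1: [0, -3, -3, -3, -3/2, 3, 21]
R3 ← R3 − (2/5)·R2: [0, 0, 0, 0, 0, 0, 0]
R4 ← R4 − (3/5)·R2: [0, 0, 0, 0, 0, 0, 0]
R5 ← R5 − (4/5)·R2: [0, 0, 0, 0, 0, 0, 0]
The echelon form has 2 nonzero rows, and every pivot lies in the first 6 columns, so rank(M) = rank([M|b]) = 2.
The system is consistent.

yes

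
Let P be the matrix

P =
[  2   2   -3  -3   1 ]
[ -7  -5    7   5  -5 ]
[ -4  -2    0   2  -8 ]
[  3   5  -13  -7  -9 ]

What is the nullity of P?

2

Row reduce to echelon form.
R2 ← R2 + (7/2)·R1: [0, 2, -7/2, -11/2, -3/2]
R3 ← R3 + (2)·R1: [0, 2, -6, -4, -6]
R4 ← R4 − (3/2)·R1: [0, 2, -17/2, -5/2, -21/2]
R3 ← R3 − R2: [0, 0, -5/2, 3/2, -9/2]
R4 ← R4 − R2: [0, 0, -5, 3, -9]
R4 ← R4 − (2)·R3: [0, 0, 0, 0, 0]
3 nonzero rows, so rank(P) = 3.
P has 5 columns; by rank–nullity, nullity = 5 − 3 = 2.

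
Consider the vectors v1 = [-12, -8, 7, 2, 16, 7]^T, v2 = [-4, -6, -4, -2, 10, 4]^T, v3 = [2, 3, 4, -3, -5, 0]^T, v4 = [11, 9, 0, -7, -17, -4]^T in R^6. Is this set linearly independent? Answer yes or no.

no

Form the matrix with these vectors as rows and row reduce.
R2 ← R2 − (1/3)·R1: [0, -10/3, -19/3, -8/3, 14/3, 5/3]
R3 ← R3 + (1/6)·R1: [0, 5/3, 31/6, -8/3, -7/3, 7/6]
R4 ← R4 + (11/12)·R1: [0, 5/3, 77/12, -31/6, -7/3, 29/12]
R3 ← R3 + (1/2)·R2: [0, 0, 2, -4, 0, 2]
R4 ← R4 + (1/2)·R2: [0, 0, 13/4, -13/2, 0, 13/4]
R4 ← R4 − (13/8)·R3: [0, 0, 0, 0, 0, 0]
3 nonzero rows, so the 4 vectors span a space of dimension 3.
Since 3 < 4, the vectors are linearly dependent.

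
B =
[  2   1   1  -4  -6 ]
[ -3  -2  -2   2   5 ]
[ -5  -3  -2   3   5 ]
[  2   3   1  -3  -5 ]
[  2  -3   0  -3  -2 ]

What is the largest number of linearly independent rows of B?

Row reduce to echelon form.
R2 ← R2 + (3/2)·R1: [0, -1/2, -1/2, -4, -4]
R3 ← R3 + (5/2)·R1: [0, -1/2, 1/2, -7, -10]
R4 ← R4 − R1: [0, 2, 0, 1, 1]
R5 ← R5 − R1: [0, -4, -1, 1, 4]
R3 ← R3 − R2: [0, 0, 1, -3, -6]
R4 ← R4 + (4)·R2: [0, 0, -2, -15, -15]
R5 ← R5 − (8)·R2: [0, 0, 3, 33, 36]
R4 ← R4 + (2)·R3: [0, 0, 0, -21, -27]
R5 ← R5 − (3)·R3: [0, 0, 0, 42, 54]
R5 ← R5 + (2)·R4: [0, 0, 0, 0, 0]
Echelon form has 4 nonzero rows, so rank(B) = 4.
The rank gives the maximum number of linearly independent rows: 4.

4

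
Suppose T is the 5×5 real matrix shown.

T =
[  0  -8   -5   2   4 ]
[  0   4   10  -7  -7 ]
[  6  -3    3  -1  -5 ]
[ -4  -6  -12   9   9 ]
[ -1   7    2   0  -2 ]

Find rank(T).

5

Row reduce to echelon form.
Swap R1 ↔ R3
R4 ← R4 + (2/3)·R1: [0, -8, -10, 25/3, 17/3]
R5 ← R5 + (1/6)·R1: [0, 13/2, 5/2, -1/6, -17/6]
R3 ← R3 + (2)·R2: [0, 0, 15, -12, -10]
R4 ← R4 + (2)·R2: [0, 0, 10, -17/3, -25/3]
R5 ← R5 − (13/8)·R2: [0, 0, -55/4, 269/24, 205/24]
R4 ← R4 − (2/3)·R3: [0, 0, 0, 7/3, -5/3]
R5 ← R5 + (11/12)·R3: [0, 0, 0, 5/24, -5/8]
R5 ← R5 − (5/56)·R4: [0, 0, 0, 0, -10/21]
Echelon form has 5 nonzero rows, so rank(T) = 5.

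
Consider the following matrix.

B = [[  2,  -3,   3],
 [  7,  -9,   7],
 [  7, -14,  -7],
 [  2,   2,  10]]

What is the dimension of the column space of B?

3

Row reduce to echelon form.
R2 ← R2 − (7/2)·R1: [0, 3/2, -7/2]
R3 ← R3 − (7/2)·R1: [0, -7/2, -35/2]
R4 ← R4 − R1: [0, 5, 7]
R3 ← R3 + (7/3)·R2: [0, 0, -77/3]
R4 ← R4 − (10/3)·R2: [0, 0, 56/3]
R4 ← R4 + (8/11)·R3: [0, 0, 0]
Echelon form has 3 nonzero rows, so rank(B) = 3.
The column space has dimension equal to the rank: 3.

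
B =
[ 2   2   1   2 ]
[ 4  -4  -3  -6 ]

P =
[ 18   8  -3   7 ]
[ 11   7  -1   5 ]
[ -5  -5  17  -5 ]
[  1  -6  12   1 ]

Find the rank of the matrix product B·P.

First compute BP:
[[ 55,  13,  33,  21],
 [ 37,  55, -131,  17]]
Now row reduce the product.
R2 ← R2 − (37/55)·R1: [0, 2544/55, -766/5, 158/55]
2 nonzero rows, so rank(BP) = 2.

2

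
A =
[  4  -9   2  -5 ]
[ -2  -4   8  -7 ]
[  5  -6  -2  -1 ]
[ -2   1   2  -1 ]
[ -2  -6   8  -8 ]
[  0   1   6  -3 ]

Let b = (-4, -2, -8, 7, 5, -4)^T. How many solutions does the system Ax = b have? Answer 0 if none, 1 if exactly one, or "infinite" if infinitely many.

Row reduce the augmented matrix [A | b].
R2 ← R2 + (1/2)·R1: [0, -17/2, 9, -19/2, -4]
R3 ← R3 − (5/4)·R1: [0, 21/4, -9/2, 21/4, -3]
R4 ← R4 + (1/2)·R1: [0, -7/2, 3, -7/2, 5]
R5 ← R5 + (1/2)·R1: [0, -21/2, 9, -21/2, 3]
R3 ← R3 + (21/34)·R2: [0, 0, 18/17, -21/34, -93/17]
R4 ← R4 − (7/17)·R2: [0, 0, -12/17, 7/17, 113/17]
R5 ← R5 − (21/17)·R2: [0, 0, -36/17, 21/17, 135/17]
R6 ← R6 + (2/17)·R2: [0, 0, 120/17, -70/17, -76/17]
R4 ← R4 + (2/3)·R3: [0, 0, 0, 0, 3]
R5 ← R5 + (2)·R3: [0, 0, 0, 0, -3]
R6 ← R6 − (20/3)·R3: [0, 0, 0, 0, 32]
R5 ← R5 + R4: [0, 0, 0, 0, 0]
R6 ← R6 − (32/3)·R4: [0, 0, 0, 0, 0]
The echelon form has 4 nonzero rows; the last pivot sits in the augmented column, so rank(A) = 3 but rank([A|b]) = 4.
Since the ranks differ, the system is inconsistent.
It has no solutions.

0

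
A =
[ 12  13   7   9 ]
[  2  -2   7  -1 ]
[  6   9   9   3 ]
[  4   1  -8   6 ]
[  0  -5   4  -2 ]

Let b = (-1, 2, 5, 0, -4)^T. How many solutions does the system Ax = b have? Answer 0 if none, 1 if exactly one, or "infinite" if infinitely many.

0

Row reduce the augmented matrix [A | b].
R2 ← R2 − (1/6)·R1: [0, -25/6, 35/6, -5/2, 13/6]
R3 ← R3 − (1/2)·R1: [0, 5/2, 11/2, -3/2, 11/2]
R4 ← R4 − (1/3)·R1: [0, -10/3, -31/3, 3, 1/3]
R3 ← R3 + (3/5)·R2: [0, 0, 9, -3, 34/5]
R4 ← R4 − (4/5)·R2: [0, 0, -15, 5, -7/5]
R5 ← R5 − (6/5)·R2: [0, 0, -3, 1, -33/5]
R4 ← R4 + (5/3)·R3: [0, 0, 0, 0, 149/15]
R5 ← R5 + (1/3)·R3: [0, 0, 0, 0, -13/3]
R5 ← R5 + (65/149)·R4: [0, 0, 0, 0, 0]
The echelon form has 4 nonzero rows; the last pivot sits in the augmented column, so rank(A) = 3 but rank([A|b]) = 4.
Since the ranks differ, the system is inconsistent.
It has no solutions.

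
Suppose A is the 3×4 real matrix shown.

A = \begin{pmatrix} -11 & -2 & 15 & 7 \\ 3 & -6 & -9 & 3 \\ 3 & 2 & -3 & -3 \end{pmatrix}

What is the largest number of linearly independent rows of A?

Row reduce to echelon form.
R2 ← R2 + (3/11)·R1: [0, -72/11, -54/11, 54/11]
R3 ← R3 + (3/11)·R1: [0, 16/11, 12/11, -12/11]
R3 ← R3 + (2/9)·R2: [0, 0, 0, 0]
Echelon form has 2 nonzero rows, so rank(A) = 2.
The rank gives the maximum number of linearly independent rows: 2.

2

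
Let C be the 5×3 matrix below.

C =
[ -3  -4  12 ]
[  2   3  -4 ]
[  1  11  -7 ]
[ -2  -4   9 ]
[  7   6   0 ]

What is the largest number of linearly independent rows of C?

3

Row reduce to echelon form.
R2 ← R2 + (2/3)·R1: [0, 1/3, 4]
R3 ← R3 + (1/3)·R1: [0, 29/3, -3]
R4 ← R4 − (2/3)·R1: [0, -4/3, 1]
R5 ← R5 + (7/3)·R1: [0, -10/3, 28]
R3 ← R3 − (29)·R2: [0, 0, -119]
R4 ← R4 + (4)·R2: [0, 0, 17]
R5 ← R5 + (10)·R2: [0, 0, 68]
R4 ← R4 + (1/7)·R3: [0, 0, 0]
R5 ← R5 + (4/7)·R3: [0, 0, 0]
Echelon form has 3 nonzero rows, so rank(C) = 3.
The rank gives the maximum number of linearly independent rows: 3.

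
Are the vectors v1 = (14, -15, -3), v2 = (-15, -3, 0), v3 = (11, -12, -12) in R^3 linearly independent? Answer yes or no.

Form the matrix with these vectors as rows and row reduce.
R2 ← R2 + (15/14)·R1: [0, -267/14, -45/14]
R3 ← R3 − (11/14)·R1: [0, -3/14, -135/14]
R3 ← R3 − (1/89)·R2: [0, 0, -855/89]
3 nonzero rows, so the 3 vectors span a space of dimension 3.
Since 3 = 3, the vectors are linearly independent.

yes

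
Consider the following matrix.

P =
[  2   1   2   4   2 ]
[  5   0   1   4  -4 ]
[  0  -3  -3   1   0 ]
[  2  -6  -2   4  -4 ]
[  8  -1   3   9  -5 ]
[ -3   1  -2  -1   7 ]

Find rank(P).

4

Row reduce to echelon form.
R2 ← R2 − (5/2)·R1: [0, -5/2, -4, -6, -9]
R4 ← R4 − R1: [0, -7, -4, 0, -6]
R5 ← R5 − (4)·R1: [0, -5, -5, -7, -13]
R6 ← R6 + (3/2)·R1: [0, 5/2, 1, 5, 10]
R3 ← R3 − (6/5)·R2: [0, 0, 9/5, 41/5, 54/5]
R4 ← R4 − (14/5)·R2: [0, 0, 36/5, 84/5, 96/5]
R5 ← R5 − (2)·R2: [0, 0, 3, 5, 5]
R6 ← R6 + R2: [0, 0, -3, -1, 1]
R4 ← R4 − (4)·R3: [0, 0, 0, -16, -24]
R5 ← R5 − (5/3)·R3: [0, 0, 0, -26/3, -13]
R6 ← R6 + (5/3)·R3: [0, 0, 0, 38/3, 19]
R5 ← R5 − (13/24)·R4: [0, 0, 0, 0, 0]
R6 ← R6 + (19/24)·R4: [0, 0, 0, 0, 0]
Echelon form has 4 nonzero rows, so rank(P) = 4.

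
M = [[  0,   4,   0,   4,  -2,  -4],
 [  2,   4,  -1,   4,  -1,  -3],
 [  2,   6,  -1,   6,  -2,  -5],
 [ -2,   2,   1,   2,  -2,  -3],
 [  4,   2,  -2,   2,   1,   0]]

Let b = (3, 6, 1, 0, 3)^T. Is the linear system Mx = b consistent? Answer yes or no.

no

Row reduce the augmented matrix [M | b].
Swap R1 ↔ R2
R3 ← R3 − R1: [0, 2, 0, 2, -1, -2, -5]
R4 ← R4 + R1: [0, 6, 0, 6, -3, -6, 6]
R5 ← R5 − (2)·R1: [0, -6, 0, -6, 3, 6, -9]
R3 ← R3 − (1/2)·R2: [0, 0, 0, 0, 0, 0, -13/2]
R4 ← R4 − (3/2)·R2: [0, 0, 0, 0, 0, 0, 3/2]
R5 ← R5 + (3/2)·R2: [0, 0, 0, 0, 0, 0, -9/2]
R4 ← R4 + (3/13)·R3: [0, 0, 0, 0, 0, 0, 0]
R5 ← R5 − (9/13)·R3: [0, 0, 0, 0, 0, 0, 0]
The echelon form has 3 nonzero rows; the last pivot sits in the augmented column, so rank(M) = 2 but rank([M|b]) = 3.
Since the ranks differ, the system is inconsistent.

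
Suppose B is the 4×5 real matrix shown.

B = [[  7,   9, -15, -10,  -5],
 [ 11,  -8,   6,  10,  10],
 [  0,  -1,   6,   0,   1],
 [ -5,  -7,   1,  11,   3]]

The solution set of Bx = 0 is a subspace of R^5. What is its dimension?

1

Row reduce to echelon form.
R2 ← R2 − (11/7)·R1: [0, -155/7, 207/7, 180/7, 125/7]
R4 ← R4 + (5/7)·R1: [0, -4/7, -68/7, 27/7, -4/7]
R3 ← R3 − (7/155)·R2: [0, 0, 723/155, -36/31, 6/31]
R4 ← R4 − (4/155)·R2: [0, 0, -1624/155, 99/31, -32/31]
R4 ← R4 + (1624/723)·R3: [0, 0, 0, 141/241, -144/241]
4 nonzero rows, so rank(B) = 4.
B has 5 columns; by rank–nullity, nullity = 5 − 4 = 1.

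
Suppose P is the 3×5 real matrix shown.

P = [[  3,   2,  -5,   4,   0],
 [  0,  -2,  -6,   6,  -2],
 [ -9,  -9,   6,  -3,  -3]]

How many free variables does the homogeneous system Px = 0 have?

Row reduce to echelon form.
R3 ← R3 + (3)·R1: [0, -3, -9, 9, -3]
R3 ← R3 − (3/2)·R2: [0, 0, 0, 0, 0]
2 nonzero rows, so rank(P) = 2.
P has 5 columns; by rank–nullity, nullity = 5 − 2 = 3.

3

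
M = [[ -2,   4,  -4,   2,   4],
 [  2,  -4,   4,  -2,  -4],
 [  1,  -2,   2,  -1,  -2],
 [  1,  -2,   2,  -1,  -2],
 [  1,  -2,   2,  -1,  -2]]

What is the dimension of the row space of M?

Row reduce to echelon form.
R2 ← R2 + R1: [0, 0, 0, 0, 0]
R3 ← R3 + (1/2)·R1: [0, 0, 0, 0, 0]
R4 ← R4 + (1/2)·R1: [0, 0, 0, 0, 0]
R5 ← R5 + (1/2)·R1: [0, 0, 0, 0, 0]
Echelon form has 1 nonzero row, so rank(M) = 1.
The row space has dimension equal to the rank: 1.

1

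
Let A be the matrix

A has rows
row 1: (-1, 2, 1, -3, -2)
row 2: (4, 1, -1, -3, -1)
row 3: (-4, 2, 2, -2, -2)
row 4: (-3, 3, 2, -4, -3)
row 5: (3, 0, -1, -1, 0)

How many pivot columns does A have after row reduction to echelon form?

Row reduce to echelon form.
R2 ← R2 + (4)·R1: [0, 9, 3, -15, -9]
R3 ← R3 − (4)·R1: [0, -6, -2, 10, 6]
R4 ← R4 − (3)·R1: [0, -3, -1, 5, 3]
R5 ← R5 + (3)·R1: [0, 6, 2, -10, -6]
R3 ← R3 + (2/3)·R2: [0, 0, 0, 0, 0]
R4 ← R4 + (1/3)·R2: [0, 0, 0, 0, 0]
R5 ← R5 − (2/3)·R2: [0, 0, 0, 0, 0]
Echelon form has 2 nonzero rows, so rank(A) = 2.
Each nonzero row contributes one pivot column: 2 pivot columns.

2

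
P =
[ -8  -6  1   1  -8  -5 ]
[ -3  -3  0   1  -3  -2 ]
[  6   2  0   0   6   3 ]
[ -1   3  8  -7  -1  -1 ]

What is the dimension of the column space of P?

Row reduce to echelon form.
R2 ← R2 − (3/8)·R1: [0, -3/4, -3/8, 5/8, 0, -1/8]
R3 ← R3 + (3/4)·R1: [0, -5/2, 3/4, 3/4, 0, -3/4]
R4 ← R4 − (1/8)·R1: [0, 15/4, 63/8, -57/8, 0, -3/8]
R3 ← R3 − (10/3)·R2: [0, 0, 2, -4/3, 0, -1/3]
R4 ← R4 + (5)·R2: [0, 0, 6, -4, 0, -1]
R4 ← R4 − (3)·R3: [0, 0, 0, 0, 0, 0]
Echelon form has 3 nonzero rows, so rank(P) = 3.
The column space has dimension equal to the rank: 3.

3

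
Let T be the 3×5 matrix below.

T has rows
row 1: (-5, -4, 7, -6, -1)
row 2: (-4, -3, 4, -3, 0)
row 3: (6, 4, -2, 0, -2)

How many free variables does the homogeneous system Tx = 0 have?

Row reduce to echelon form.
R2 ← R2 − (4/5)·R1: [0, 1/5, -8/5, 9/5, 4/5]
R3 ← R3 + (6/5)·R1: [0, -4/5, 32/5, -36/5, -16/5]
R3 ← R3 + (4)·R2: [0, 0, 0, 0, 0]
2 nonzero rows, so rank(T) = 2.
T has 5 columns; by rank–nullity, nullity = 5 − 2 = 3.

3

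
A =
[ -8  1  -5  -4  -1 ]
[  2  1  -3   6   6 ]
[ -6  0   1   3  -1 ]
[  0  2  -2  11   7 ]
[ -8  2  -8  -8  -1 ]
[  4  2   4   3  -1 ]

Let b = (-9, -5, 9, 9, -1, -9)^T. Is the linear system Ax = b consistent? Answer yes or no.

no

Row reduce the augmented matrix [A | b].
R2 ← R2 + (1/4)·R1: [0, 5/4, -17/4, 5, 23/4, -29/4]
R3 ← R3 − (3/4)·R1: [0, -3/4, 19/4, 6, -1/4, 63/4]
R5 ← R5 − R1: [0, 1, -3, -4, 0, 8]
R6 ← R6 + (1/2)·R1: [0, 5/2, 3/2, 1, -3/2, -27/2]
R3 ← R3 + (3/5)·R2: [0, 0, 11/5, 9, 16/5, 57/5]
R4 ← R4 − (8/5)·R2: [0, 0, 24/5, 3, -11/5, 103/5]
R5 ← R5 − (4/5)·R2: [0, 0, 2/5, -8, -23/5, 69/5]
R6 ← R6 − (2)·R2: [0, 0, 10, -9, -13, 1]
R4 ← R4 − (24/11)·R3: [0, 0, 0, -183/11, -101/11, -47/11]
R5 ← R5 − (2/11)·R3: [0, 0, 0, -106/11, -57/11, 129/11]
R6 ← R6 − (50/11)·R3: [0, 0, 0, -549/11, -303/11, -559/11]
R5 ← R5 − (106/183)·R4: [0, 0, 0, 0, 25/183, 2599/183]
R6 ← R6 − (3)·R4: [0, 0, 0, 0, 0, -38]
The echelon form has 6 nonzero rows; the last pivot sits in the augmented column, so rank(A) = 5 but rank([A|b]) = 6.
Since the ranks differ, the system is inconsistent.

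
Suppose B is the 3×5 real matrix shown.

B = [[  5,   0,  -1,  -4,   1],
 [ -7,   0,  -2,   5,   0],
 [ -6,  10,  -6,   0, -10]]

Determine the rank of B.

3

Row reduce to echelon form.
R2 ← R2 + (7/5)·R1: [0, 0, -17/5, -3/5, 7/5]
R3 ← R3 + (6/5)·R1: [0, 10, -36/5, -24/5, -44/5]
Swap R2 ↔ R3
Echelon form has 3 nonzero rows, so rank(B) = 3.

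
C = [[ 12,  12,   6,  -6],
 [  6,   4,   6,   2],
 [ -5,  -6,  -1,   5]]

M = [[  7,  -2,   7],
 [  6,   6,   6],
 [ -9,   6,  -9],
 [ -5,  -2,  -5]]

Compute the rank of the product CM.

First compute CM:
[[132,  96, 132],
 [  2,  44,   2],
 [-87, -42, -87]]
Now row reduce the product.
R2 ← R2 − (1/66)·R1: [0, 468/11, 0]
R3 ← R3 + (29/44)·R1: [0, 234/11, 0]
R3 ← R3 − (1/2)·R2: [0, 0, 0]
2 nonzero rows, so rank(CM) = 2.

2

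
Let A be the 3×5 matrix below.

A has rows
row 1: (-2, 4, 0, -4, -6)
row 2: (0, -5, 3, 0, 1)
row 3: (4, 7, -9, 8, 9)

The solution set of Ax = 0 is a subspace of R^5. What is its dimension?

Row reduce to echelon form.
R3 ← R3 + (2)·R1: [0, 15, -9, 0, -3]
R3 ← R3 + (3)·R2: [0, 0, 0, 0, 0]
2 nonzero rows, so rank(A) = 2.
A has 5 columns; by rank–nullity, nullity = 5 − 2 = 3.

3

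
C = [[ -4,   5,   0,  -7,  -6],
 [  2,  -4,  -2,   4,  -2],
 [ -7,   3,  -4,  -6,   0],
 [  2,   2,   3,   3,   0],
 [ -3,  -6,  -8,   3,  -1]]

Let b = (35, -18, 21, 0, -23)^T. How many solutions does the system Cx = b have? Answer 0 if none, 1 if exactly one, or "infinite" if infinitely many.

1

Row reduce the augmented matrix [C | b].
R2 ← R2 + (1/2)·R1: [0, -3/2, -2, 1/2, -5, -1/2]
R3 ← R3 − (7/4)·R1: [0, -23/4, -4, 25/4, 21/2, -161/4]
R4 ← R4 + (1/2)·R1: [0, 9/2, 3, -1/2, -3, 35/2]
R5 ← R5 − (3/4)·R1: [0, -39/4, -8, 33/4, 7/2, -197/4]
R3 ← R3 − (23/6)·R2: [0, 0, 11/3, 13/3, 89/3, -115/3]
R4 ← R4 + (3)·R2: [0, 0, -3, 1, -18, 16]
R5 ← R5 − (13/2)·R2: [0, 0, 5, 5, 36, -46]
R4 ← R4 + (9/11)·R3: [0, 0, 0, 50/11, 69/11, -169/11]
R5 ← R5 − (15/11)·R3: [0, 0, 0, -10/11, -49/11, 69/11]
R5 ← R5 + (1/5)·R4: [0, 0, 0, 0, -16/5, 16/5]
The echelon form has 5 nonzero rows, and every pivot lies in the first 5 columns, so rank(C) = rank([C|b]) = 5.
The system is consistent.
rank = 5 = number of unknowns, so the solution is unique.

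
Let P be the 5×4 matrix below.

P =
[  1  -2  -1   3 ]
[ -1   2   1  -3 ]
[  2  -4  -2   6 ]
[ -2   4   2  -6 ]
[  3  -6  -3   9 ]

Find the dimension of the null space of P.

Row reduce to echelon form.
R2 ← R2 + R1: [0, 0, 0, 0]
R3 ← R3 − (2)·R1: [0, 0, 0, 0]
R4 ← R4 + (2)·R1: [0, 0, 0, 0]
R5 ← R5 − (3)·R1: [0, 0, 0, 0]
1 nonzero row, so rank(P) = 1.
P has 4 columns; by rank–nullity, nullity = 4 − 1 = 3.

3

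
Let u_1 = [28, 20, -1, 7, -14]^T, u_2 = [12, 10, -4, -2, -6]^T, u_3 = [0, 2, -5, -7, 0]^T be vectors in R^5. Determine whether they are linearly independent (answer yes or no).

no

Form the matrix with these vectors as rows and row reduce.
R2 ← R2 − (3/7)·R1: [0, 10/7, -25/7, -5, 0]
R3 ← R3 − (7/5)·R2: [0, 0, 0, 0, 0]
2 nonzero rows, so the 3 vectors span a space of dimension 2.
Since 2 < 3, the vectors are linearly dependent.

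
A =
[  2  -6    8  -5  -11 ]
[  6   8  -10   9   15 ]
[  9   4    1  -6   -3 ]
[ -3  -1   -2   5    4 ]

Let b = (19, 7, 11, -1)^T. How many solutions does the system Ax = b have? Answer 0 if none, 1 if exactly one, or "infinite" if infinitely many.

infinite

Row reduce the augmented matrix [A | b].
R2 ← R2 − (3)·R1: [0, 26, -34, 24, 48, -50]
R3 ← R3 − (9/2)·R1: [0, 31, -35, 33/2, 93/2, -149/2]
R4 ← R4 + (3/2)·R1: [0, -10, 10, -5/2, -25/2, 55/2]
R3 ← R3 − (31/26)·R2: [0, 0, 72/13, -315/26, -279/26, -387/26]
R4 ← R4 + (5/13)·R2: [0, 0, -40/13, 175/26, 155/26, 215/26]
R4 ← R4 + (5/9)·R3: [0, 0, 0, 0, 0, 0]
The echelon form has 3 nonzero rows, and every pivot lies in the first 5 columns, so rank(A) = rank([A|b]) = 3.
The system is consistent.
rank = 3 < 5 unknowns, so there are infinitely many solutions.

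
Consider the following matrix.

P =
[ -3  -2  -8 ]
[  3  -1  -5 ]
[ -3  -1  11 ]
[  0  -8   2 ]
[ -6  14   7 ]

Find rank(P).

3

Row reduce to echelon form.
R2 ← R2 + R1: [0, -3, -13]
R3 ← R3 − R1: [0, 1, 19]
R5 ← R5 − (2)·R1: [0, 18, 23]
R3 ← R3 + (1/3)·R2: [0, 0, 44/3]
R4 ← R4 − (8/3)·R2: [0, 0, 110/3]
R5 ← R5 + (6)·R2: [0, 0, -55]
R4 ← R4 − (5/2)·R3: [0, 0, 0]
R5 ← R5 + (15/4)·R3: [0, 0, 0]
Echelon form has 3 nonzero rows, so rank(P) = 3.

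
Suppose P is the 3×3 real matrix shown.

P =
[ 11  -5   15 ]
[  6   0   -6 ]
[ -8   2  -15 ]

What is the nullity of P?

0

Row reduce to echelon form.
R2 ← R2 − (6/11)·R1: [0, 30/11, -156/11]
R3 ← R3 + (8/11)·R1: [0, -18/11, -45/11]
R3 ← R3 + (3/5)·R2: [0, 0, -63/5]
3 nonzero rows, so rank(P) = 3.
P has 3 columns; by rank–nullity, nullity = 3 − 3 = 0.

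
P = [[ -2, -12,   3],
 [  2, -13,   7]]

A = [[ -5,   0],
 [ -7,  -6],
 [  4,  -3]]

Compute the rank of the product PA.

First compute PA:
[[106,  63],
 [109,  57]]
Now row reduce the product.
R2 ← R2 − (109/106)·R1: [0, -825/106]
2 nonzero rows, so rank(PA) = 2.

2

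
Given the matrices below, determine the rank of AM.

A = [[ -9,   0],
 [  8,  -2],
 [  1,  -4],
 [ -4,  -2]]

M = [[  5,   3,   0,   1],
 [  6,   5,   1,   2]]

First compute AM:
[[-45, -27,   0,  -9],
 [ 28,  14,  -2,   4],
 [-19, -17,  -4,  -7],
 [-32, -22,  -2,  -8]]
Now row reduce the product.
R2 ← R2 + (28/45)·R1: [0, -14/5, -2, -8/5]
R3 ← R3 − (19/45)·R1: [0, -28/5, -4, -16/5]
R4 ← R4 − (32/45)·R1: [0, -14/5, -2, -8/5]
R3 ← R3 − (2)·R2: [0, 0, 0, 0]
R4 ← R4 − R2: [0, 0, 0, 0]
2 nonzero rows, so rank(AM) = 2.

2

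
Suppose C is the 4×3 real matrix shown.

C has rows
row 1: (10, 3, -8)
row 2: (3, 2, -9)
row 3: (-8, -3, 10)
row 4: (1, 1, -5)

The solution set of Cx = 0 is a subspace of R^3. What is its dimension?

Row reduce to echelon form.
R2 ← R2 − (3/10)·R1: [0, 11/10, -33/5]
R3 ← R3 + (4/5)·R1: [0, -3/5, 18/5]
R4 ← R4 − (1/10)·R1: [0, 7/10, -21/5]
R3 ← R3 + (6/11)·R2: [0, 0, 0]
R4 ← R4 − (7/11)·R2: [0, 0, 0]
2 nonzero rows, so rank(C) = 2.
C has 3 columns; by rank–nullity, nullity = 3 − 2 = 1.

1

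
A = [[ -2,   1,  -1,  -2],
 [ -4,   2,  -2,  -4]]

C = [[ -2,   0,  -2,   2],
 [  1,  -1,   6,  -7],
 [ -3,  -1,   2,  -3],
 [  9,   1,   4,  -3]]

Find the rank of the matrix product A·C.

1

First compute AC:
[[-10,  -2,   0,  -2],
 [-20,  -4,   0,  -4]]
Now row reduce the product.
R2 ← R2 − (2)·R1: [0, 0, 0, 0]
1 nonzero row, so rank(AC) = 1.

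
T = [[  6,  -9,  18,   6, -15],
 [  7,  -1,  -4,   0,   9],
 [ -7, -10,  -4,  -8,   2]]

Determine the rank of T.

Row reduce to echelon form.
R2 ← R2 − (7/6)·R1: [0, 19/2, -25, -7, 53/2]
R3 ← R3 + (7/6)·R1: [0, -41/2, 17, -1, -31/2]
R3 ← R3 + (41/19)·R2: [0, 0, -702/19, -306/19, 792/19]
Echelon form has 3 nonzero rows, so rank(T) = 3.

3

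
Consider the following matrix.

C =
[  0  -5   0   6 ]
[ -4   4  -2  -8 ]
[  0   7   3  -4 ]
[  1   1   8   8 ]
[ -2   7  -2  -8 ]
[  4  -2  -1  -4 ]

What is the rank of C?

Row reduce to echelon form.
Swap R1 ↔ R2
R4 ← R4 + (1/4)·R1: [0, 2, 15/2, 6]
R5 ← R5 − (1/2)·R1: [0, 5, -1, -4]
R6 ← R6 + R1: [0, 2, -3, -12]
R3 ← R3 + (7/5)·R2: [0, 0, 3, 22/5]
R4 ← R4 + (2/5)·R2: [0, 0, 15/2, 42/5]
R5 ← R5 + R2: [0, 0, -1, 2]
R6 ← R6 + (2/5)·R2: [0, 0, -3, -48/5]
R4 ← R4 − (5/2)·R3: [0, 0, 0, -13/5]
R5 ← R5 + (1/3)·R3: [0, 0, 0, 52/15]
R6 ← R6 + R3: [0, 0, 0, -26/5]
R5 ← R5 + (4/3)·R4: [0, 0, 0, 0]
R6 ← R6 − (2)·R4: [0, 0, 0, 0]
Echelon form has 4 nonzero rows, so rank(C) = 4.

4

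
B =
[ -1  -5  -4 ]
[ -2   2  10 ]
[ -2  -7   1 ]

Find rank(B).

Row reduce to echelon form.
R2 ← R2 − (2)·R1: [0, 12, 18]
R3 ← R3 − (2)·R1: [0, 3, 9]
R3 ← R3 − (1/4)·R2: [0, 0, 9/2]
Echelon form has 3 nonzero rows, so rank(B) = 3.

3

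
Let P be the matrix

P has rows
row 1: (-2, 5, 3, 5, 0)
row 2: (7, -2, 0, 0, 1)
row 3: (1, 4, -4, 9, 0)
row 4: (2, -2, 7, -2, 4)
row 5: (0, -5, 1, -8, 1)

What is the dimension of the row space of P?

Row reduce to echelon form.
R2 ← R2 + (7/2)·R1: [0, 31/2, 21/2, 35/2, 1]
R3 ← R3 + (1/2)·R1: [0, 13/2, -5/2, 23/2, 0]
R4 ← R4 + R1: [0, 3, 10, 3, 4]
R3 ← R3 − (13/31)·R2: [0, 0, -214/31, 129/31, -13/31]
R4 ← R4 − (6/31)·R2: [0, 0, 247/31, -12/31, 118/31]
R5 ← R5 + (10/31)·R2: [0, 0, 136/31, -73/31, 41/31]
R4 ← R4 + (247/214)·R3: [0, 0, 0, 945/214, 711/214]
R5 ← R5 + (68/107)·R3: [0, 0, 0, 31/107, 113/107]
R5 ← R5 − (62/945)·R4: [0, 0, 0, 0, 88/105]
Echelon form has 5 nonzero rows, so rank(P) = 5.
The row space has dimension equal to the rank: 5.

5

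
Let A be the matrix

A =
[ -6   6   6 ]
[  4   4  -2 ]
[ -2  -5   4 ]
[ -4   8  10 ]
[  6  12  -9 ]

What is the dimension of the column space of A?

Row reduce to echelon form.
R2 ← R2 + (2/3)·R1: [0, 8, 2]
R3 ← R3 − (1/3)·R1: [0, -7, 2]
R4 ← R4 − (2/3)·R1: [0, 4, 6]
R5 ← R5 + R1: [0, 18, -3]
R3 ← R3 + (7/8)·R2: [0, 0, 15/4]
R4 ← R4 − (1/2)·R2: [0, 0, 5]
R5 ← R5 − (9/4)·R2: [0, 0, -15/2]
R4 ← R4 − (4/3)·R3: [0, 0, 0]
R5 ← R5 + (2)·R3: [0, 0, 0]
Echelon form has 3 nonzero rows, so rank(A) = 3.
The column space has dimension equal to the rank: 3.

3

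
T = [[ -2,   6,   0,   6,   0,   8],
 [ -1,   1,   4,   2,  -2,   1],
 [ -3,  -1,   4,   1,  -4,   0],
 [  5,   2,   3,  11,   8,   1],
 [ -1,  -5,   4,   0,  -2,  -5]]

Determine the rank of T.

4

Row reduce to echelon form.
R2 ← R2 − (1/2)·R1: [0, -2, 4, -1, -2, -3]
R3 ← R3 − (3/2)·R1: [0, -10, 4, -8, -4, -12]
R4 ← R4 + (5/2)·R1: [0, 17, 3, 26, 8, 21]
R5 ← R5 − (1/2)·R1: [0, -8, 4, -3, -2, -9]
R3 ← R3 − (5)·R2: [0, 0, -16, -3, 6, 3]
R4 ← R4 + (17/2)·R2: [0, 0, 37, 35/2, -9, -9/2]
R5 ← R5 − (4)·R2: [0, 0, -12, 1, 6, 3]
R4 ← R4 + (37/16)·R3: [0, 0, 0, 169/16, 39/8, 39/16]
R5 ← R5 − (3/4)·R3: [0, 0, 0, 13/4, 3/2, 3/4]
R5 ← R5 − (4/13)·R4: [0, 0, 0, 0, 0, 0]
Echelon form has 4 nonzero rows, so rank(T) = 4.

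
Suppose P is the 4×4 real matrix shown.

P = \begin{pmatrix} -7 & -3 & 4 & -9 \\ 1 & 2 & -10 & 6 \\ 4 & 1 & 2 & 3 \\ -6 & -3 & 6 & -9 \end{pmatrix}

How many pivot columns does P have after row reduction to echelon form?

Row reduce to echelon form.
R2 ← R2 + (1/7)·R1: [0, 11/7, -66/7, 33/7]
R3 ← R3 + (4/7)·R1: [0, -5/7, 30/7, -15/7]
R4 ← R4 − (6/7)·R1: [0, -3/7, 18/7, -9/7]
R3 ← R3 + (5/11)·R2: [0, 0, 0, 0]
R4 ← R4 + (3/11)·R2: [0, 0, 0, 0]
Echelon form has 2 nonzero rows, so rank(P) = 2.
Each nonzero row contributes one pivot column: 2 pivot columns.

2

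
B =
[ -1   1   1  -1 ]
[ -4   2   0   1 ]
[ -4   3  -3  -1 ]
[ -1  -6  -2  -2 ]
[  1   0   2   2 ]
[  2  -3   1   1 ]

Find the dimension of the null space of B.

Row reduce to echelon form.
R2 ← R2 − (4)·R1: [0, -2, -4, 5]
R3 ← R3 − (4)·R1: [0, -1, -7, 3]
R4 ← R4 − R1: [0, -7, -3, -1]
R5 ← R5 + R1: [0, 1, 3, 1]
R6 ← R6 + (2)·R1: [0, -1, 3, -1]
R3 ← R3 − (1/2)·R2: [0, 0, -5, 1/2]
R4 ← R4 − (7/2)·R2: [0, 0, 11, -37/2]
R5 ← R5 + (1/2)·R2: [0, 0, 1, 7/2]
R6 ← R6 − (1/2)·R2: [0, 0, 5, -7/2]
R4 ← R4 + (11/5)·R3: [0, 0, 0, -87/5]
R5 ← R5 + (1/5)·R3: [0, 0, 0, 18/5]
R6 ← R6 + R3: [0, 0, 0, -3]
R5 ← R5 + (6/29)·R4: [0, 0, 0, 0]
R6 ← R6 − (5/29)·R4: [0, 0, 0, 0]
4 nonzero rows, so rank(B) = 4.
B has 4 columns; by rank–nullity, nullity = 4 − 4 = 0.

0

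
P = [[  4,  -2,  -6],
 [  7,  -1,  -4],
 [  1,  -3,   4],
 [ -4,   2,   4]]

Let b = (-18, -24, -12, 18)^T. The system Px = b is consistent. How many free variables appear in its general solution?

0

Row reduce the augmented matrix [P | b].
R2 ← R2 − (7/4)·R1: [0, 5/2, 13/2, 15/2]
R3 ← R3 − (1/4)·R1: [0, -5/2, 11/2, -15/2]
R4 ← R4 + R1: [0, 0, -2, 0]
R3 ← R3 + R2: [0, 0, 12, 0]
R4 ← R4 + (1/6)·R3: [0, 0, 0, 0]
The echelon form has 3 nonzero rows, and every pivot lies in the first 3 columns, so rank(P) = rank([P|b]) = 3.
The system is consistent.
Free variables = (unknowns) − (rank) = 3 − 3 = 0.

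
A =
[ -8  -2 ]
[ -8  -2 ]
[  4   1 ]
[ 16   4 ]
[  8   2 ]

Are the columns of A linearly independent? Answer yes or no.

no

Row reduce A to echelon form.
R2 ← R2 − R1: [0, 0]
R3 ← R3 + (1/2)·R1: [0, 0]
R4 ← R4 + (2)·R1: [0, 0]
R5 ← R5 + R1: [0, 0]
1 pivot among 2 columns.
Only 1 < 2 pivot columns, so the columns are linearly dependent.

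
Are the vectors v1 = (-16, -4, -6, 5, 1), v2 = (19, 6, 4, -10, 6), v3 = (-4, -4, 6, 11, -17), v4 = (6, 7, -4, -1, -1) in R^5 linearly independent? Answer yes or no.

Form the matrix with these vectors as rows and row reduce.
R2 ← R2 + (19/16)·R1: [0, 5/4, -25/8, -65/16, 115/16]
R3 ← R3 − (1/4)·R1: [0, -3, 15/2, 39/4, -69/4]
R4 ← R4 + (3/8)·R1: [0, 11/2, -25/4, 7/8, -5/8]
R3 ← R3 + (12/5)·R2: [0, 0, 0, 0, 0]
R4 ← R4 − (22/5)·R2: [0, 0, 15/2, 75/4, -129/4]
Swap R3 ↔ R4
3 nonzero rows, so the 4 vectors span a space of dimension 3.
Since 3 < 4, the vectors are linearly dependent.

no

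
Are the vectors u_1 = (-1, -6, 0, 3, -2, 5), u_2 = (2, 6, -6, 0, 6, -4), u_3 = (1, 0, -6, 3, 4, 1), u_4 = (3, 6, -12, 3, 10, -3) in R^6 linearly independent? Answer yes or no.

Form the matrix with these vectors as rows and row reduce.
R2 ← R2 + (2)·R1: [0, -6, -6, 6, 2, 6]
R3 ← R3 + R1: [0, -6, -6, 6, 2, 6]
R4 ← R4 + (3)·R1: [0, -12, -12, 12, 4, 12]
R3 ← R3 − R2: [0, 0, 0, 0, 0, 0]
R4 ← R4 − (2)·R2: [0, 0, 0, 0, 0, 0]
2 nonzero rows, so the 4 vectors span a space of dimension 2.
Since 2 < 4, the vectors are linearly dependent.

no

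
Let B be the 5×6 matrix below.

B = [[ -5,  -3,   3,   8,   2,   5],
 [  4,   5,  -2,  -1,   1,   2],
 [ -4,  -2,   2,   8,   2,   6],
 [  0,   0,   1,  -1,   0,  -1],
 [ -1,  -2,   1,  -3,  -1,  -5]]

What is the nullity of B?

Row reduce to echelon form.
R2 ← R2 + (4/5)·R1: [0, 13/5, 2/5, 27/5, 13/5, 6]
R3 ← R3 − (4/5)·R1: [0, 2/5, -2/5, 8/5, 2/5, 2]
R5 ← R5 − (1/5)·R1: [0, -7/5, 2/5, -23/5, -7/5, -6]
R3 ← R3 − (2/13)·R2: [0, 0, -6/13, 10/13, 0, 14/13]
R5 ← R5 + (7/13)·R2: [0, 0, 8/13, -22/13, 0, -36/13]
R4 ← R4 + (13/6)·R3: [0, 0, 0, 2/3, 0, 4/3]
R5 ← R5 + (4/3)·R3: [0, 0, 0, -2/3, 0, -4/3]
R5 ← R5 + R4: [0, 0, 0, 0, 0, 0]
4 nonzero rows, so rank(B) = 4.
B has 6 columns; by rank–nullity, nullity = 6 − 4 = 2.

2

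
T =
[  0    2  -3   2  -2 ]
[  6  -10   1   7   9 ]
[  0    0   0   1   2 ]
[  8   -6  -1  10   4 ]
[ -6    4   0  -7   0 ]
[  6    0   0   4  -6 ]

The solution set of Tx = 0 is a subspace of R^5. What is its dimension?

Row reduce to echelon form.
Swap R1 ↔ R2
R4 ← R4 − (4/3)·R1: [0, 22/3, -7/3, 2/3, -8]
R5 ← R5 + R1: [0, -6, 1, 0, 9]
R6 ← R6 − R1: [0, 10, -1, -3, -15]
R4 ← R4 − (11/3)·R2: [0, 0, 26/3, -20/3, -2/3]
R5 ← R5 + (3)·R2: [0, 0, -8, 6, 3]
R6 ← R6 − (5)·R2: [0, 0, 14, -13, -5]
Swap R3 ↔ R4
R5 ← R5 + (12/13)·R3: [0, 0, 0, -2/13, 31/13]
R6 ← R6 − (21/13)·R3: [0, 0, 0, -29/13, -51/13]
R5 ← R5 + (2/13)·R4: [0, 0, 0, 0, 35/13]
R6 ← R6 + (29/13)·R4: [0, 0, 0, 0, 7/13]
R6 ← R6 − (1/5)·R5: [0, 0, 0, 0, 0]
5 nonzero rows, so rank(T) = 5.
T has 5 columns; by rank–nullity, nullity = 5 − 5 = 0.

0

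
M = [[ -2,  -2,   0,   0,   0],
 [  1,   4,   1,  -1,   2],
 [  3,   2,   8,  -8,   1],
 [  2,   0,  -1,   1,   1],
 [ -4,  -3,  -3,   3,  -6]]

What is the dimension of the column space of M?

Row reduce to echelon form.
R2 ← R2 + (1/2)·R1: [0, 3, 1, -1, 2]
R3 ← R3 + (3/2)·R1: [0, -1, 8, -8, 1]
R4 ← R4 + R1: [0, -2, -1, 1, 1]
R5 ← R5 − (2)·R1: [0, 1, -3, 3, -6]
R3 ← R3 + (1/3)·R2: [0, 0, 25/3, -25/3, 5/3]
R4 ← R4 + (2/3)·R2: [0, 0, -1/3, 1/3, 7/3]
R5 ← R5 − (1/3)·R2: [0, 0, -10/3, 10/3, -20/3]
R4 ← R4 + (1/25)·R3: [0, 0, 0, 0, 12/5]
R5 ← R5 + (2/5)·R3: [0, 0, 0, 0, -6]
R5 ← R5 + (5/2)·R4: [0, 0, 0, 0, 0]
Echelon form has 4 nonzero rows, so rank(M) = 4.
The column space has dimension equal to the rank: 4.

4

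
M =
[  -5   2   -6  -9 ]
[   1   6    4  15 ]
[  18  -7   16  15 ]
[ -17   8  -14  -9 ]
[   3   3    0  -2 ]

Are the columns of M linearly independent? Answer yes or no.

yes

Row reduce M to echelon form.
R2 ← R2 + (1/5)·R1: [0, 32/5, 14/5, 66/5]
R3 ← R3 + (18/5)·R1: [0, 1/5, -28/5, -87/5]
R4 ← R4 − (17/5)·R1: [0, 6/5, 32/5, 108/5]
R5 ← R5 + (3/5)·R1: [0, 21/5, -18/5, -37/5]
R3 ← R3 − (1/32)·R2: [0, 0, -91/16, -285/16]
R4 ← R4 − (3/16)·R2: [0, 0, 47/8, 153/8]
R5 ← R5 − (21/32)·R2: [0, 0, -87/16, -257/16]
R4 ← R4 + (94/91)·R3: [0, 0, 0, 66/91]
R5 ← R5 − (87/91)·R3: [0, 0, 0, 88/91]
R5 ← R5 − (4/3)·R4: [0, 0, 0, 0]
4 pivots among 4 columns.
Every column is a pivot column, so the columns are linearly independent.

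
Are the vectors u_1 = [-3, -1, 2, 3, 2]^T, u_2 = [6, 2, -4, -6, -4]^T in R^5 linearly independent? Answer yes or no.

no

Form the matrix with these vectors as rows and row reduce.
R2 ← R2 + (2)·R1: [0, 0, 0, 0, 0]
1 nonzero row, so the 2 vectors span a space of dimension 1.
Since 1 < 2, the vectors are linearly dependent.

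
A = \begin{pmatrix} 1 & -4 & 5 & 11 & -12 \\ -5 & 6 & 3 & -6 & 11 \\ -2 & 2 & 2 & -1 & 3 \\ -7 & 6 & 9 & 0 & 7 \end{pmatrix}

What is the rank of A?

2

Row reduce to echelon form.
R2 ← R2 + (5)·R1: [0, -14, 28, 49, -49]
R3 ← R3 + (2)·R1: [0, -6, 12, 21, -21]
R4 ← R4 + (7)·R1: [0, -22, 44, 77, -77]
R3 ← R3 − (3/7)·R2: [0, 0, 0, 0, 0]
R4 ← R4 − (11/7)·R2: [0, 0, 0, 0, 0]
Echelon form has 2 nonzero rows, so rank(A) = 2.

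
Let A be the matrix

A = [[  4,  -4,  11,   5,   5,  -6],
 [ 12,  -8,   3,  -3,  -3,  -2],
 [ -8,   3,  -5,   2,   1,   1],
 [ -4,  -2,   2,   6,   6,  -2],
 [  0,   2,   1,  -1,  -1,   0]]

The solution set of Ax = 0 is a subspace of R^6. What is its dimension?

Row reduce to echelon form.
R2 ← R2 − (3)·R1: [0, 4, -30, -18, -18, 16]
R3 ← R3 + (2)·R1: [0, -5, 17, 12, 11, -11]
R4 ← R4 + R1: [0, -6, 13, 11, 11, -8]
R3 ← R3 + (5/4)·R2: [0, 0, -41/2, -21/2, -23/2, 9]
R4 ← R4 + (3/2)·R2: [0, 0, -32, -16, -16, 16]
R5 ← R5 − (1/2)·R2: [0, 0, 16, 8, 8, -8]
R4 ← R4 − (64/41)·R3: [0, 0, 0, 16/41, 80/41, 80/41]
R5 ← R5 + (32/41)·R3: [0, 0, 0, -8/41, -40/41, -40/41]
R5 ← R5 + (1/2)·R4: [0, 0, 0, 0, 0, 0]
4 nonzero rows, so rank(A) = 4.
A has 6 columns; by rank–nullity, nullity = 6 − 4 = 2.

2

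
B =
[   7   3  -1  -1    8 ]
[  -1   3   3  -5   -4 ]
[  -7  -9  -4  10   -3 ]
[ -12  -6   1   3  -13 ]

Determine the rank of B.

2

Row reduce to echelon form.
R2 ← R2 + (1/7)·R1: [0, 24/7, 20/7, -36/7, -20/7]
R3 ← R3 + R1: [0, -6, -5, 9, 5]
R4 ← R4 + (12/7)·R1: [0, -6/7, -5/7, 9/7, 5/7]
R3 ← R3 + (7/4)·R2: [0, 0, 0, 0, 0]
R4 ← R4 + (1/4)·R2: [0, 0, 0, 0, 0]
Echelon form has 2 nonzero rows, so rank(B) = 2.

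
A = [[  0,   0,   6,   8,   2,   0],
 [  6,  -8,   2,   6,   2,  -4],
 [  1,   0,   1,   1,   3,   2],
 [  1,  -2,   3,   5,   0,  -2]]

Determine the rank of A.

Row reduce to echelon form.
Swap R1 ↔ R2
R3 ← R3 − (1/6)·R1: [0, 4/3, 2/3, 0, 8/3, 8/3]
R4 ← R4 − (1/6)·R1: [0, -2/3, 8/3, 4, -1/3, -4/3]
Swap R2 ↔ R3
R4 ← R4 + (1/2)·R2: [0, 0, 3, 4, 1, 0]
R4 ← R4 − (1/2)·R3: [0, 0, 0, 0, 0, 0]
Echelon form has 3 nonzero rows, so rank(A) = 3.

3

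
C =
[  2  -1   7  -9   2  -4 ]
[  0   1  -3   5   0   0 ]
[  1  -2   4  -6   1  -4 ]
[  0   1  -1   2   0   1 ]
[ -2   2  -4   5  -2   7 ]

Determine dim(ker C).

3

Row reduce to echelon form.
R3 ← R3 − (1/2)·R1: [0, -3/2, 1/2, -3/2, 0, -2]
R5 ← R5 + R1: [0, 1, 3, -4, 0, 3]
R3 ← R3 + (3/2)·R2: [0, 0, -4, 6, 0, -2]
R4 ← R4 − R2: [0, 0, 2, -3, 0, 1]
R5 ← R5 − R2: [0, 0, 6, -9, 0, 3]
R4 ← R4 + (1/2)·R3: [0, 0, 0, 0, 0, 0]
R5 ← R5 + (3/2)·R3: [0, 0, 0, 0, 0, 0]
3 nonzero rows, so rank(C) = 3.
C has 6 columns; by rank–nullity, nullity = 6 − 3 = 3.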